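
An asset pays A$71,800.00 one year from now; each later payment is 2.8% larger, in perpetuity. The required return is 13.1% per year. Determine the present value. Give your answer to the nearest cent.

A$697,087.38

Periodic rate r = 0.131 per year.
Growing perpetuity (Gordon): PV = PMT₁ / (r − g) = 71,800 / (r − 0.028) = A$697,087.38.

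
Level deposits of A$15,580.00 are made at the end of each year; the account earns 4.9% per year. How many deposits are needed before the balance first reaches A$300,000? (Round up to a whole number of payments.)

14 payments

Periodic rate r = 0.049 per year.
Ordinary annuity FV: 300,000 = 15,580 × [((1+r)^n − 1)/r].
(1+r)^n = 1 + 300,000 × r / 15,580, so n = ln(1 + 300,000·r/15,580) / ln(1+r) = 13.89.
Round up to a whole number of payments: n = 14.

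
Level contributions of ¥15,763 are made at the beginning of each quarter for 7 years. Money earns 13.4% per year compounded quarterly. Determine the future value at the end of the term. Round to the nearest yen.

¥737,183

This is an annuity due: 28 deposits of ¥15,763 at the beginning of each quarter.
Periodic rate r = 0.134/4 per quarter; n is counted in quarters.
FV = PMT × [((1+r)^n − 1)/r] × (1+r) = 15,763 × [(1+r)^28 − 1] / r × (1+r) = ¥737,183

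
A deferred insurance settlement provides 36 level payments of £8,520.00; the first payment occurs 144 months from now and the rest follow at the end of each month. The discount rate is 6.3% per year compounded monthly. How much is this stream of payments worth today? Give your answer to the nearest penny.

£131,862.17

Ordinary annuity of 36 payments, first payment at period 144.
Periodic rate r = 0.063/12 per month; n is counted in months.
The ordinary-annuity PV formula values the stream one period before the first payment (period 143); discount that back 143 periods:
PV₀ = 8,520 × [1 − (1+r)^−36] / r × (1+r)^−143 = £131,862.17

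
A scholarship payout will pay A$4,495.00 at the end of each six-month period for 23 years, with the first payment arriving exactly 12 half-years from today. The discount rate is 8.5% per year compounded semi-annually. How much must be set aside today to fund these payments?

A$57,049.10

Ordinary annuity of 46 payments, first payment at period 12.
Periodic rate r = 0.085/2 per half-year; n is counted in half-years.
The ordinary-annuity PV formula values the stream one period before the first payment (period 11); discount that back 11 periods:
PV₀ = 4,495 × [1 − (1+r)^−46] / r × (1+r)^−11 = A$57,049.10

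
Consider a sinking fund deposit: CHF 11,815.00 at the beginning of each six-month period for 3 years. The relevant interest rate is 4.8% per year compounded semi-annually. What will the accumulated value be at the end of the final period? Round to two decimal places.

CHF 77,088.75

This is an annuity due: 6 deposits of CHF 11,815.00 at the beginning of each six-month period.
Periodic rate r = 0.048/2 per half-year; n is counted in half-years.
FV = PMT × [((1+r)^n − 1)/r] × (1+r) = 11,815 × [(1+r)^6 − 1] / r × (1+r) = CHF 77,088.75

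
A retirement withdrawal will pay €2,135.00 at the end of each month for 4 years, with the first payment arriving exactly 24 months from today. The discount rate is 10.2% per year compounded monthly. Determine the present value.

Ordinary annuity of 48 payments, first payment at period 24.
Periodic rate r = 0.102/12 per month; n is counted in months.
The ordinary-annuity PV formula values the stream one period before the first payment (period 23); discount that back 23 periods:
PV₀ = 2,135 × [1 − (1+r)^−48] / r × (1+r)^−23 = €69,026.40

€69,026.40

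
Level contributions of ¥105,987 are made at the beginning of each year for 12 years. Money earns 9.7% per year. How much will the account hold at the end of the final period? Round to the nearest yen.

This is an annuity due: 12 deposits of ¥105,987 at the beginning of each year.
Periodic rate r = 0.097 per year.
FV = PMT × [((1+r)^n − 1)/r] × (1+r) = 105,987 × [(1+r)^12 − 1] / r × (1+r) = ¥2,441,914

¥2,441,914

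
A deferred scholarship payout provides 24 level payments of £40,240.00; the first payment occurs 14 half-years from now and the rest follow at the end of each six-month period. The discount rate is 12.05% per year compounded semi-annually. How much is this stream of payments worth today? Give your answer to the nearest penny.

Ordinary annuity of 24 payments, first payment at period 14.
Periodic rate r = 0.1205/2 per half-year; n is counted in half-years.
The ordinary-annuity PV formula values the stream one period before the first payment (period 13); discount that back 13 periods:
PV₀ = 40,240 × [1 − (1+r)^−24] / r × (1+r)^−13 = £235,506.97

£235,506.97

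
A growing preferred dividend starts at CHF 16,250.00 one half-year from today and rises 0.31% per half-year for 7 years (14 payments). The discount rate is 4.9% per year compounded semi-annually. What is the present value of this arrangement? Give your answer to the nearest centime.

CHF 194,289.99

Periodic rate r = 0.049/2 per half-year; n is counted in half-years.
Growing ordinary annuity: PV = PMT₁ × [1 − ((1+g)/(1+r))^n] / (r − g) = 16,250 × [1 − ((1+0.0031)/(1+r))^14] / (r − 0.0031) = CHF 194,289.99.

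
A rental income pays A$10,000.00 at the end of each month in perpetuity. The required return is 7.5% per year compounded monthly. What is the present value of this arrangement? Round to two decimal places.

A$1,600,000.00

Periodic rate r = 0.075/12 per month.
Level perpetuity: PV = PMT / r = 10,000 / (0.075/12) = A$1,600,000.00.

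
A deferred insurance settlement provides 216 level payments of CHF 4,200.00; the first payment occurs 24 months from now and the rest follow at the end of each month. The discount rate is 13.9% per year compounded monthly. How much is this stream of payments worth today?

Ordinary annuity of 216 payments, first payment at period 24.
Periodic rate r = 0.139/12 per month; n is counted in months.
The ordinary-annuity PV formula values the stream one period before the first payment (period 23); discount that back 23 periods:
PV₀ = 4,200 × [1 − (1+r)^−216] / r × (1+r)^−23 = CHF 255,091.42

CHF 255,091.42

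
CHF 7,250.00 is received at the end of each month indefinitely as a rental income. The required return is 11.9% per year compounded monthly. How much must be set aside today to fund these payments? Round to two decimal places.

Periodic rate r = 0.119/12 per month.
Level perpetuity: PV = PMT / r = 7,250 / (0.119/12) = CHF 731,092.44.

CHF 731,092.44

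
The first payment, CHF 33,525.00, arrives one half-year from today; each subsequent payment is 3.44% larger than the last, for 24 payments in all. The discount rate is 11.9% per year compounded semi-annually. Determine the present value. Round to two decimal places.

CHF 584,386.96

Periodic rate r = 0.119/2 per half-year; n is counted in half-years.
Growing ordinary annuity: PV = PMT₁ × [1 − ((1+g)/(1+r))^n] / (r − g) = 33,525 × [1 − ((1+0.0344)/(1+r))^24] / (r − 0.0344) = CHF 584,386.96.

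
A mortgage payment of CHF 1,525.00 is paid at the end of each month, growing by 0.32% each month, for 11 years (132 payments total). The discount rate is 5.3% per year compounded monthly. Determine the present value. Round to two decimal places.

Periodic rate r = 0.053/12 per month; n is counted in months.
Growing ordinary annuity: PV = PMT₁ × [1 − ((1+g)/(1+r))^n] / (r − g) = 1,525 × [1 − ((1+0.0032)/(1+r))^132] / (r − 0.0032) = CHF 185,316.71.

CHF 185,316.71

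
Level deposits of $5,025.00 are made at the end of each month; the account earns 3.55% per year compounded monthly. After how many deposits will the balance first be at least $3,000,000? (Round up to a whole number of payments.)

345 payments

Periodic rate r = 0.0355/12 per month; n is counted in months.
Ordinary annuity FV: 3,000,000 = 5,025 × [((1+r)^n − 1)/r].
(1+r)^n = 1 + 3,000,000 × r / 5,025, so n = ln(1 + 3,000,000·r/5,025) / ln(1+r) = 344.44.
Round up to a whole number of payments: n = 345.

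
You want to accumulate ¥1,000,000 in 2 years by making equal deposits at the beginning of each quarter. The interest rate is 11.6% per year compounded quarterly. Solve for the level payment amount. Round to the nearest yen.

Level annuity due; solve FV = PMT × [((1+r)^n − 1)/r] × (1+r) for PMT.
Periodic rate r = 0.116/4 per quarter; n is counted in quarters.
With n = 8: PMT = 1,000,000 / ([((1+r)^n − 1)/r] × (1+r)) = ¥109,675

¥109,675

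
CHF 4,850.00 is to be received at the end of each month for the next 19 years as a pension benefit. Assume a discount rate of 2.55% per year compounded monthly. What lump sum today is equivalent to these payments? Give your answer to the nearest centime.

This is an ordinary annuity: 228 payments of CHF 4,850.00 at the end of each month.
Periodic rate r = 0.0255/12 per month; n is counted in months.
PV = PMT × [(1 − (1+r)^−n)/r] = 4,850 × [1 − (1+r)^−228] / r = CHF 875,688.92

CHF 875,688.92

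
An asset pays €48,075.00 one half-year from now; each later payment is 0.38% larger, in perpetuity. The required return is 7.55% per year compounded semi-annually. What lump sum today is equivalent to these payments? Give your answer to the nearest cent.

€1,416,053.02

Periodic rate r = 0.0755/2 per half-year.
Growing perpetuity (Gordon): PV = PMT₁ / (r − g) = 48,075 / (r − 0.0038) = €1,416,053.02.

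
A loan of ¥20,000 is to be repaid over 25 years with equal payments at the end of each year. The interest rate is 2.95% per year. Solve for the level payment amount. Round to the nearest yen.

Level ordinary annuity; solve PV = PMT × [(1 − (1+r)^−n)/r] for PMT.
Periodic rate r = 0.0295 per year.
With n = 25: PMT = 20,000 / ([(1 − (1+r)^−n)/r]) = ¥1,142

¥1,142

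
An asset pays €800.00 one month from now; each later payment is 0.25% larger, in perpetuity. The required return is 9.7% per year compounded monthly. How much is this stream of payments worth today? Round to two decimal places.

€143,283.58

Periodic rate r = 0.097/12 per month.
Growing perpetuity (Gordon): PV = PMT₁ / (r − g) = 800 / (r − 0.0025) = €143,283.58.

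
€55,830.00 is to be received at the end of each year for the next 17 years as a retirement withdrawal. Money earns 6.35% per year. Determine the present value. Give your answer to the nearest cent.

This is an ordinary annuity: 17 payments of €55,830.00 at the end of each year.
Periodic rate r = 0.0635 per year.
PV = PMT × [(1 − (1+r)^−n)/r] = 55,830 × [1 − (1+r)^−17] / r = €570,498.47

€570,498.47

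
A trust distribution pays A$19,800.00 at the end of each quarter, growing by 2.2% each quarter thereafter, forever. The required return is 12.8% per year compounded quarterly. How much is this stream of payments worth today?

A$1,980,000.00

Periodic rate r = 0.128/4 per quarter.
Growing perpetuity (Gordon): PV = PMT₁ / (r − g) = 19,800 / (r − 0.022) = A$1,980,000.00.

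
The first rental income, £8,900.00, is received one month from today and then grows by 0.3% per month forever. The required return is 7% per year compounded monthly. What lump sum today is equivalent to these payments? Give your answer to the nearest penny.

Periodic rate r = 0.07/12 per month.
Growing perpetuity (Gordon): PV = PMT₁ / (r − g) = 8,900 / (r − 0.003) = £3,141,176.47.

£3,141,176.47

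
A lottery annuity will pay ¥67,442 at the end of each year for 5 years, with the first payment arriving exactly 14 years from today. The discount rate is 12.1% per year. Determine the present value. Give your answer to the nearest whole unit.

Ordinary annuity of 5 payments, first payment at period 14.
Periodic rate r = 0.121 per year.
The ordinary-annuity PV formula values the stream one period before the first payment (period 13); discount that back 13 periods:
PV₀ = 67,442 × [1 − (1+r)^−5] / r × (1+r)^−13 = ¥54,936

¥54,936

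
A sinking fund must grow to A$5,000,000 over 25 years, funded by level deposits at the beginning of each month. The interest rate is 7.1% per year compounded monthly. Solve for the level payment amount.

A$6,039.50

Level annuity due; solve FV = PMT × [((1+r)^n − 1)/r] × (1+r) for PMT.
Periodic rate r = 0.071/12 per month; n is counted in months.
With n = 300: PMT = 5,000,000 / ([((1+r)^n − 1)/r] × (1+r)) = A$6,039.50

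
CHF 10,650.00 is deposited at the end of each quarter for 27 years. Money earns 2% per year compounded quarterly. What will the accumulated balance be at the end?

This is an ordinary annuity: 108 deposits of CHF 10,650.00 at the end of each quarter.
Periodic rate r = 0.02/4 per quarter; n is counted in quarters.
FV = PMT × [((1+r)^n − 1)/r] = 10,650 × [(1+r)^108 − 1] / r = CHF 1,520,179.93

CHF 1,520,179.93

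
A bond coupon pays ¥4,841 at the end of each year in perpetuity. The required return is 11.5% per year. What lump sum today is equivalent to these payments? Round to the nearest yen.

¥42,096

Periodic rate r = 0.115 per year.
Level perpetuity: PV = PMT / r = 4,841 / (0.115) = ¥42,096.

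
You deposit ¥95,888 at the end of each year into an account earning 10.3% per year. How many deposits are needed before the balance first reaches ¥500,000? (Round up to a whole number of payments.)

Periodic rate r = 0.103 per year.
Ordinary annuity FV: 500,000 = 95,888 × [((1+r)^n − 1)/r].
(1+r)^n = 1 + 500,000 × r / 95,888, so n = ln(1 + 500,000·r/95,888) / ln(1+r) = 4.39.
Round up to a whole number of payments: n = 5.

5 payments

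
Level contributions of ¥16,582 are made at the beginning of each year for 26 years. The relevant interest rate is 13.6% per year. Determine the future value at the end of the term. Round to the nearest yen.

¥3,674,897

This is an annuity due: 26 deposits of ¥16,582 at the beginning of each year.
Periodic rate r = 0.136 per year.
FV = PMT × [((1+r)^n − 1)/r] × (1+r) = 16,582 × [(1+r)^26 − 1] / r × (1+r) = ¥3,674,897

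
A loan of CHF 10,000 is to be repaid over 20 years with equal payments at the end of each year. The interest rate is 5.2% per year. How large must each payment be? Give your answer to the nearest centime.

CHF 816.09

Level ordinary annuity; solve PV = PMT × [(1 − (1+r)^−n)/r] for PMT.
Periodic rate r = 0.052 per year.
With n = 20: PMT = 10,000 / ([(1 − (1+r)^−n)/r]) = CHF 816.09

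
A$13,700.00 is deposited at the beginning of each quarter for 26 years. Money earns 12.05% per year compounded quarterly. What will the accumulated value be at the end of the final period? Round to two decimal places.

This is an annuity due: 104 deposits of A$13,700.00 at the beginning of each quarter.
Periodic rate r = 0.1205/4 per quarter; n is counted in quarters.
FV = PMT × [((1+r)^n − 1)/r] × (1+r) = 13,700 × [(1+r)^104 − 1] / r × (1+r) = A$9,793,619.23

A$9,793,619.23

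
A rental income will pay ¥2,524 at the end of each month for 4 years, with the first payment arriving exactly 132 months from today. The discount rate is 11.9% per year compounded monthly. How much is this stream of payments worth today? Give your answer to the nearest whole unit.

¥26,362

Ordinary annuity of 48 payments, first payment at period 132.
Periodic rate r = 0.119/12 per month; n is counted in months.
The ordinary-annuity PV formula values the stream one period before the first payment (period 131); discount that back 131 periods:
PV₀ = 2,524 × [1 − (1+r)^−48] / r × (1+r)^−131 = ¥26,362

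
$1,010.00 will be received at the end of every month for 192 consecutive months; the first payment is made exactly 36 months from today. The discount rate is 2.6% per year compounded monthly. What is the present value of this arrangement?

Ordinary annuity of 192 payments, first payment at period 36.
Periodic rate r = 0.026/12 per month; n is counted in months.
The ordinary-annuity PV formula values the stream one period before the first payment (period 35); discount that back 35 periods:
PV₀ = 1,010 × [1 − (1+r)^−192] / r × (1+r)^−35 = $146,939.63

$146,939.63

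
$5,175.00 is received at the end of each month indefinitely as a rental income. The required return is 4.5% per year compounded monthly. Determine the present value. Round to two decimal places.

Periodic rate r = 0.045/12 per month.
Level perpetuity: PV = PMT / r = 5,175 / (0.045/12) = $1,380,000.00.

$1,380,000.00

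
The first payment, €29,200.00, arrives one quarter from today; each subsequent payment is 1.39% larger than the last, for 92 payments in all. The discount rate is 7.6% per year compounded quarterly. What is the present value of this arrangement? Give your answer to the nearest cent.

€2,116,887.51

Periodic rate r = 0.076/4 per quarter; n is counted in quarters.
Growing ordinary annuity: PV = PMT₁ × [1 − ((1+g)/(1+r))^n] / (r − g) = 29,200 × [1 − ((1+0.0139)/(1+r))^92] / (r − 0.0139) = €2,116,887.51.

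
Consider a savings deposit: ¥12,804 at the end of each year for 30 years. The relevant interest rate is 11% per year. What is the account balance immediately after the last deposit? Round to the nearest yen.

¥2,548,263

This is an ordinary annuity: 30 deposits of ¥12,804 at the end of each year.
Periodic rate r = 0.11 per year.
FV = PMT × [((1+r)^n − 1)/r] = 12,804 × [(1+r)^30 − 1] / r = ¥2,548,263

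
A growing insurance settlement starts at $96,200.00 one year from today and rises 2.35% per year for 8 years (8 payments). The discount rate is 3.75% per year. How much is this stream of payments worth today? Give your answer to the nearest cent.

$707,679.23

Periodic rate r = 0.0375 per year.
Growing ordinary annuity: PV = PMT₁ × [1 − ((1+g)/(1+r))^n] / (r − g) = 96,200 × [1 − ((1+0.0235)/(1+r))^8] / (r − 0.0235) = $707,679.23.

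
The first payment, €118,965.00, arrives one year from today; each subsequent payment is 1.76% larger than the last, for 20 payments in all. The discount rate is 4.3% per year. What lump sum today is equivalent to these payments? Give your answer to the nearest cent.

Periodic rate r = 0.043 per year.
Growing ordinary annuity: PV = PMT₁ × [1 − ((1+g)/(1+r))^n] / (r − g) = 118,965 × [1 − ((1+0.0176)/(1+r))^20] / (r − 0.0176) = €1,823,165.78.

€1,823,165.78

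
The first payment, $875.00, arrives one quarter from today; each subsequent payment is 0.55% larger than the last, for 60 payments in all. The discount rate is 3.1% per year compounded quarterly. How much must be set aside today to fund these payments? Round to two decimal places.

Periodic rate r = 0.031/4 per quarter; n is counted in quarters.
Growing ordinary annuity: PV = PMT₁ × [1 − ((1+g)/(1+r))^n] / (r − g) = 875 × [1 − ((1+0.0055)/(1+r))^60] / (r − 0.0055) = $48,808.47.

$48,808.47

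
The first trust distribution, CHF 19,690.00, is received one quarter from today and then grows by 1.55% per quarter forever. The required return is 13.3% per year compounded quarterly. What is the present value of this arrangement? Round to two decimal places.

CHF 1,109,295.77

Periodic rate r = 0.133/4 per quarter.
Growing perpetuity (Gordon): PV = PMT₁ / (r − g) = 19,690 / (r − 0.0155) = CHF 1,109,295.77.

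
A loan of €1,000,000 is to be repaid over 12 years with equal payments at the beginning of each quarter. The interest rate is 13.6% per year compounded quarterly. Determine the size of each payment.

€41,149.62

Level annuity due; solve PV = PMT × [(1 − (1+r)^−n)/r] × (1+r) for PMT.
Periodic rate r = 0.136/4 per quarter; n is counted in quarters.
With n = 48: PMT = 1,000,000 / ([(1 − (1+r)^−n)/r] × (1+r)) = €41,149.62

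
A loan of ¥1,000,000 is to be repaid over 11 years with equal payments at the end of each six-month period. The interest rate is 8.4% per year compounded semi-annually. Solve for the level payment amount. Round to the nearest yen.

Level ordinary annuity; solve PV = PMT × [(1 − (1+r)^−n)/r] for PMT.
Periodic rate r = 0.084/2 per half-year; n is counted in half-years.
With n = 22: PMT = 1,000,000 / ([(1 − (1+r)^−n)/r]) = ¥70,528

¥70,528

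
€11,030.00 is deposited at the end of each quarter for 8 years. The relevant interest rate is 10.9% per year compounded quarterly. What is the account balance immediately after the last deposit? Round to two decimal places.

This is an ordinary annuity: 32 deposits of €11,030.00 at the end of each quarter.
Periodic rate r = 0.109/4 per quarter; n is counted in quarters.
FV = PMT × [((1+r)^n − 1)/r] = 11,030 × [(1+r)^32 − 1] / r = €552,083.64

€552,083.64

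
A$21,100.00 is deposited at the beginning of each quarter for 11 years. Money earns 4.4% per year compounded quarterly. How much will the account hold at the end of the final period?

This is an annuity due: 44 deposits of A$21,100.00 at the beginning of each quarter.
Periodic rate r = 0.044/4 per quarter; n is counted in quarters.
FV = PMT × [((1+r)^n − 1)/r] × (1+r) = 21,100 × [(1+r)^44 − 1] / r × (1+r) = A$1,198,998.78

A$1,198,998.78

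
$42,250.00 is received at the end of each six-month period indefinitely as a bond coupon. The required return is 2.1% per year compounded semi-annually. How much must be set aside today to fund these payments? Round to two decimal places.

$4,023,809.52

Periodic rate r = 0.021/2 per half-year.
Level perpetuity: PV = PMT / r = 42,250 / (0.021/2) = $4,023,809.52.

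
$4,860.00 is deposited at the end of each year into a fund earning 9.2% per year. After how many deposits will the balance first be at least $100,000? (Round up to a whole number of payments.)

Periodic rate r = 0.092 per year.
Ordinary annuity FV: 100,000 = 4,860 × [((1+r)^n − 1)/r].
(1+r)^n = 1 + 100,000 × r / 4,860, so n = ln(1 + 100,000·r/4,860) / ln(1+r) = 12.07.
Round up to a whole number of payments: n = 13.

13 payments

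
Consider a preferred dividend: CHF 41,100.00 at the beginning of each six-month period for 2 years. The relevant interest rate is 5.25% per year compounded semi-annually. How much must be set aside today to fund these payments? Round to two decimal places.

This is an annuity due: 4 payments of CHF 41,100.00 at the beginning of each six-month period.
Periodic rate r = 0.0525/2 per half-year; n is counted in half-years.
PV = PMT × [(1 − (1+r)^−n)/r] × (1+r) = 41,100 × [1 − (1+r)^−4] / r × (1+r) = CHF 158,199.20

CHF 158,199.20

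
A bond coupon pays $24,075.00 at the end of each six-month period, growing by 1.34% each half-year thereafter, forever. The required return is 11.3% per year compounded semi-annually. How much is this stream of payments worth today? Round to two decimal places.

$558,584.69

Periodic rate r = 0.113/2 per half-year.
Growing perpetuity (Gordon): PV = PMT₁ / (r − g) = 24,075 / (r − 0.0134) = $558,584.69.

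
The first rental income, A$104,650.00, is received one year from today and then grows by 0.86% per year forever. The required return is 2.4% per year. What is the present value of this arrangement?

A$6,795,454.55

Periodic rate r = 0.024 per year.
Growing perpetuity (Gordon): PV = PMT₁ / (r − g) = 104,650 / (r − 0.0086) = A$6,795,454.55.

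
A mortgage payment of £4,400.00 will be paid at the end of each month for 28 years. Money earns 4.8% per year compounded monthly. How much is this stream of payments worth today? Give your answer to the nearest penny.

This is an ordinary annuity: 336 payments of £4,400.00 at the end of each month.
Periodic rate r = 0.048/12 per month; n is counted in months.
PV = PMT × [(1 − (1+r)^−n)/r] = 4,400 × [1 − (1+r)^−336] / r = £812,349.47

£812,349.47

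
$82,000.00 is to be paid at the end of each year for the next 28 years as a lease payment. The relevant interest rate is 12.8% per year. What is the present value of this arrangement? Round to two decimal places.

$618,648.98

This is an ordinary annuity: 28 payments of $82,000.00 at the end of each year.
Periodic rate r = 0.128 per year.
PV = PMT × [(1 − (1+r)^−n)/r] = 82,000 × [1 − (1+r)^−28] / r = $618,648.98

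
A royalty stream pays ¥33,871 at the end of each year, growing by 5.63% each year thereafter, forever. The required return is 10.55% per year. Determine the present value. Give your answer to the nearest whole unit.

Periodic rate r = 0.1055 per year.
Growing perpetuity (Gordon): PV = PMT₁ / (r − g) = 33,871 / (r − 0.0563) = ¥688,435.

¥688,435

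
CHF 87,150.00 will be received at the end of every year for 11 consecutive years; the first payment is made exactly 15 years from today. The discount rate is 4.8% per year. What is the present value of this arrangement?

Ordinary annuity of 11 payments, first payment at period 15.
Periodic rate r = 0.048 per year.
The ordinary-annuity PV formula values the stream one period before the first payment (period 14); discount that back 14 periods:
PV₀ = 87,150 × [1 − (1+r)^−11] / r × (1+r)^−14 = CHF 379,486.96

CHF 379,486.96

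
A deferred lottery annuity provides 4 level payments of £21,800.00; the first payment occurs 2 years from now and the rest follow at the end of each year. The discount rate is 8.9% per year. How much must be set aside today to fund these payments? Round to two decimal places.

£64,996.50

Ordinary annuity of 4 payments, first payment at period 2.
Periodic rate r = 0.089 per year.
The ordinary-annuity PV formula values the stream one period before the first payment (period 1); discount that back 1 periods:
PV₀ = 21,800 × [1 − (1+r)^−4] / r × (1+r)^−1 = £64,996.50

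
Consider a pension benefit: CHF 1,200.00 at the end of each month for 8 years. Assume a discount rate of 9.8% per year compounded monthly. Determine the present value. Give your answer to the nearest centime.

This is an ordinary annuity: 96 payments of CHF 1,200.00 at the end of each month.
Periodic rate r = 0.098/12 per month; n is counted in months.
PV = PMT × [(1 − (1+r)^−n)/r] = 1,200 × [1 − (1+r)^−96] / r = CHF 79,636.10

CHF 79,636.10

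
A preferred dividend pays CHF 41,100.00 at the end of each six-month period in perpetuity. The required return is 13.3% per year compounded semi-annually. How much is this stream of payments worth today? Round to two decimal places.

CHF 618,045.11

Periodic rate r = 0.133/2 per half-year.
Level perpetuity: PV = PMT / r = 41,100 / (0.133/2) = CHF 618,045.11.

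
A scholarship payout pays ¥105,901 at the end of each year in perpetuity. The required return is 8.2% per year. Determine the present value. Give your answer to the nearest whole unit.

Periodic rate r = 0.082 per year.
Level perpetuity: PV = PMT / r = 105,901 / (0.082) = ¥1,291,476.

¥1,291,476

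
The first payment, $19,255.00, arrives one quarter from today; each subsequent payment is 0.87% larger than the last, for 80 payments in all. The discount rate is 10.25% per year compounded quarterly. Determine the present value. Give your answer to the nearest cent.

Periodic rate r = 0.1025/4 per quarter; n is counted in quarters.
Growing ordinary annuity: PV = PMT₁ × [1 − ((1+g)/(1+r))^n] / (r − g) = 19,255 × [1 − ((1+0.0087)/(1+r))^80] / (r − 0.0087) = $837,135.61.

$837,135.61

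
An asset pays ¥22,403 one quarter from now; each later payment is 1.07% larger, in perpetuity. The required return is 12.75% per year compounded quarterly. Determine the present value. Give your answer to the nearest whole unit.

Periodic rate r = 0.1275/4 per quarter.
Growing perpetuity (Gordon): PV = PMT₁ / (r − g) = 22,403 / (r − 0.0107) = ¥1,057,993.

¥1,057,993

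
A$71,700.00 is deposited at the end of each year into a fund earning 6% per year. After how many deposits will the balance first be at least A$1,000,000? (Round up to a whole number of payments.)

Periodic rate r = 0.06 per year.
Ordinary annuity FV: 1,000,000 = 71,700 × [((1+r)^n − 1)/r].
(1+r)^n = 1 + 1,000,000 × r / 71,700, so n = ln(1 + 1,000,000·r/71,700) / ln(1+r) = 10.43.
Round up to a whole number of payments: n = 11.

11 payments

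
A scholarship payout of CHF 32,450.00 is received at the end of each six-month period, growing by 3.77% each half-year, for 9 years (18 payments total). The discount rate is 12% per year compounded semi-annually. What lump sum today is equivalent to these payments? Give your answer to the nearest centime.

CHF 462,733.62

Periodic rate r = 0.12/2 per half-year; n is counted in half-years.
Growing ordinary annuity: PV = PMT₁ × [1 − ((1+g)/(1+r))^n] / (r − g) = 32,450 × [1 − ((1+0.0377)/(1+r))^18] / (r − 0.0377) = CHF 462,733.62.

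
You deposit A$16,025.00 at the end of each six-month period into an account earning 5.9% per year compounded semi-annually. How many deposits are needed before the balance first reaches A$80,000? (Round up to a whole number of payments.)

5 payments

Periodic rate r = 0.059/2 per half-year; n is counted in half-years.
Ordinary annuity FV: 80,000 = 16,025 × [((1+r)^n − 1)/r].
(1+r)^n = 1 + 80,000 × r / 16,025, so n = ln(1 + 80,000·r/16,025) / ln(1+r) = 4.73.
Round up to a whole number of payments: n = 5.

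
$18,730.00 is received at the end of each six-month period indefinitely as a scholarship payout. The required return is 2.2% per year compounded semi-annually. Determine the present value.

Periodic rate r = 0.022/2 per half-year.
Level perpetuity: PV = PMT / r = 18,730 / (0.022/2) = $1,702,727.27.

$1,702,727.27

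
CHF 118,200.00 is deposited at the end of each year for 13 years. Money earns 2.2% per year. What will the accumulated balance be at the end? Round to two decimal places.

CHF 1,756,729.52

This is an ordinary annuity: 13 deposits of CHF 118,200.00 at the end of each year.
Periodic rate r = 0.022 per year.
FV = PMT × [((1+r)^n − 1)/r] = 118,200 × [(1+r)^13 − 1] / r = CHF 1,756,729.52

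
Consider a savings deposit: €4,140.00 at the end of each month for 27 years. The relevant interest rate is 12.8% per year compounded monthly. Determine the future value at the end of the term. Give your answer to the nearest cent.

This is an ordinary annuity: 324 deposits of €4,140.00 at the end of each month.
Periodic rate r = 0.128/12 per month; n is counted in months.
FV = PMT × [((1+r)^n − 1)/r] = 4,140 × [(1+r)^324 − 1] / r = €11,688,481.16

€11,688,481.16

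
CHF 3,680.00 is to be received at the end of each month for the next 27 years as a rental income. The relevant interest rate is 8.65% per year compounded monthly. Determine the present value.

CHF 460,705.66

This is an ordinary annuity: 324 payments of CHF 3,680.00 at the end of each month.
Periodic rate r = 0.0865/12 per month; n is counted in months.
PV = PMT × [(1 − (1+r)^−n)/r] = 3,680 × [1 − (1+r)^−324] / r = CHF 460,705.66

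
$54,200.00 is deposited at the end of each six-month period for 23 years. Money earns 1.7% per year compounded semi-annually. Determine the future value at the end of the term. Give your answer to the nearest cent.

$3,035,311.82

This is an ordinary annuity: 46 deposits of $54,200.00 at the end of each six-month period.
Periodic rate r = 0.017/2 per half-year; n is counted in half-years.
FV = PMT × [((1+r)^n − 1)/r] = 54,200 × [(1+r)^46 − 1] / r = $3,035,311.82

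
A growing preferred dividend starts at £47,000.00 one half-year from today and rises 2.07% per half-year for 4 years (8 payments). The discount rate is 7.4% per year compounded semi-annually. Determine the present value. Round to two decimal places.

£343,251.91

Periodic rate r = 0.074/2 per half-year; n is counted in half-years.
Growing ordinary annuity: PV = PMT₁ × [1 − ((1+g)/(1+r))^n] / (r − g) = 47,000 × [1 − ((1+0.0207)/(1+r))^8] / (r − 0.0207) = £343,251.91.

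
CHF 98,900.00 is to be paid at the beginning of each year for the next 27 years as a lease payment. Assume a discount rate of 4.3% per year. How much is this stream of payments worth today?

CHF 1,629,174.60

This is an annuity due: 27 payments of CHF 98,900.00 at the beginning of each year.
Periodic rate r = 0.043 per year.
PV = PMT × [(1 − (1+r)^−n)/r] × (1+r) = 98,900 × [1 − (1+r)^−27] / r × (1+r) = CHF 1,629,174.60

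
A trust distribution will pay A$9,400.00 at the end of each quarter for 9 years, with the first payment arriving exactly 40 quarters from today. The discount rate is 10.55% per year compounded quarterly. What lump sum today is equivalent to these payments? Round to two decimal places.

Ordinary annuity of 36 payments, first payment at period 40.
Periodic rate r = 0.1055/4 per quarter; n is counted in quarters.
The ordinary-annuity PV formula values the stream one period before the first payment (period 39); discount that back 39 periods:
PV₀ = 9,400 × [1 − (1+r)^−36] / r × (1+r)^−39 = A$78,541.39

A$78,541.39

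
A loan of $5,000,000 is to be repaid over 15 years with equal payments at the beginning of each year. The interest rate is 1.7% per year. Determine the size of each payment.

Level annuity due; solve PV = PMT × [(1 − (1+r)^−n)/r] × (1+r) for PMT.
Periodic rate r = 0.017 per year.
With n = 15: PMT = 5,000,000 / ([(1 − (1+r)^−n)/r] × (1+r)) = $374,088.37

$374,088.37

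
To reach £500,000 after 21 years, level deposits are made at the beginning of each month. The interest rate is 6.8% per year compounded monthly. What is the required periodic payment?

Level annuity due; solve FV = PMT × [((1+r)^n − 1)/r] × (1+r) for PMT.
Periodic rate r = 0.068/12 per month; n is counted in months.
With n = 252: PMT = 500,000 / ([((1+r)^n − 1)/r] × (1+r)) = £893.39

£893.39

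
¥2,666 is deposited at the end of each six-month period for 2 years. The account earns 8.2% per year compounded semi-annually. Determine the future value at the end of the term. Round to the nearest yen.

This is an ordinary annuity: 4 deposits of ¥2,666 at the end of each six-month period.
Periodic rate r = 0.082/2 per half-year; n is counted in half-years.
FV = PMT × [((1+r)^n − 1)/r] = 2,666 × [(1+r)^4 − 1] / r = ¥11,338

¥11,338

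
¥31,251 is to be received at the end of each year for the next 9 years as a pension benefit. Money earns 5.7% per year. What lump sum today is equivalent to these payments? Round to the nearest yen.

¥215,363

This is an ordinary annuity: 9 payments of ¥31,251 at the end of each year.
Periodic rate r = 0.057 per year.
PV = PMT × [(1 − (1+r)^−n)/r] = 31,251 × [1 − (1+r)^−9] / r = ¥215,363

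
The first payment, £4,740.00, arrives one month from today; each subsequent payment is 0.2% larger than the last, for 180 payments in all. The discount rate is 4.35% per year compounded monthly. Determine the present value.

Periodic rate r = 0.0435/12 per month; n is counted in months.
Growing ordinary annuity: PV = PMT₁ × [1 − ((1+g)/(1+r))^n] / (r − g) = 4,740 × [1 − ((1+0.002)/(1+r))^180] / (r − 0.002) = £737,958.92.

£737,958.92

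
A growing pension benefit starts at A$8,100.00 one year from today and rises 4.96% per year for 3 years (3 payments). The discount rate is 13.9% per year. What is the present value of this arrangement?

Periodic rate r = 0.139 per year.
Growing ordinary annuity: PV = PMT₁ × [1 − ((1+g)/(1+r))^n] / (r − g) = 8,100 × [1 − ((1+0.0496)/(1+r))^3] / (r − 0.0496) = A$19,703.77.

A$19,703.77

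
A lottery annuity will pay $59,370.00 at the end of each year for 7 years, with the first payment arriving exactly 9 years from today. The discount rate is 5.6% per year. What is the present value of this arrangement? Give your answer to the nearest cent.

Ordinary annuity of 7 payments, first payment at period 9.
Periodic rate r = 0.056 per year.
The ordinary-annuity PV formula values the stream one period before the first payment (period 8); discount that back 8 periods:
PV₀ = 59,370 × [1 − (1+r)^−7] / r × (1+r)^−8 = $217,407.09

$217,407.09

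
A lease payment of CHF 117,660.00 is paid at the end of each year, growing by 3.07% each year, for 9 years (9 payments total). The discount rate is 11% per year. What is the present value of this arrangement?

Periodic rate r = 0.11 per year.
Growing ordinary annuity: PV = PMT₁ × [1 − ((1+g)/(1+r))^n] / (r − g) = 117,660 × [1 − ((1+0.0307)/(1+r))^9] / (r − 0.0307) = CHF 722,286.27.

CHF 722,286.27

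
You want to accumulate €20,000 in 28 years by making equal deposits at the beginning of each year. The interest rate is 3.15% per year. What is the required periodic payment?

€441.60

Level annuity due; solve FV = PMT × [((1+r)^n − 1)/r] × (1+r) for PMT.
Periodic rate r = 0.0315 per year.
With n = 28: PMT = 20,000 / ([((1+r)^n − 1)/r] × (1+r)) = €441.60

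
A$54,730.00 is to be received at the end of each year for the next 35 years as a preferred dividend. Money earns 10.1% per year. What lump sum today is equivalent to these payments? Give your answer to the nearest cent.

A$523,202.43

This is an ordinary annuity: 35 payments of A$54,730.00 at the end of each year.
Periodic rate r = 0.101 per year.
PV = PMT × [(1 − (1+r)^−n)/r] = 54,730 × [1 − (1+r)^−35] / r = A$523,202.43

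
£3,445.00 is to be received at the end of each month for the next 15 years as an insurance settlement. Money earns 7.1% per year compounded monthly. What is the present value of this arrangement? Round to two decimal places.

£380,903.62

This is an ordinary annuity: 180 payments of £3,445.00 at the end of each month.
Periodic rate r = 0.071/12 per month; n is counted in months.
PV = PMT × [(1 − (1+r)^−n)/r] = 3,445 × [1 − (1+r)^−180] / r = £380,903.62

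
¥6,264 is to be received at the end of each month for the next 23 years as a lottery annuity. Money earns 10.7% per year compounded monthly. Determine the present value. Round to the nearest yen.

This is an ordinary annuity: 276 payments of ¥6,264 at the end of each month.
Periodic rate r = 0.107/12 per month; n is counted in months.
PV = PMT × [(1 − (1+r)^−n)/r] = 6,264 × [1 − (1+r)^−276] / r = ¥641,889

¥641,889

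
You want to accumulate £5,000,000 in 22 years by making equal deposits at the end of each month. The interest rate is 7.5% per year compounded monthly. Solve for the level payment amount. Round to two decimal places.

Level ordinary annuity; solve FV = PMT × [((1+r)^n − 1)/r] for PMT.
Periodic rate r = 0.075/12 per month; n is counted in months.
With n = 264: PMT = 5,000,000 / ([((1+r)^n − 1)/r]) = £7,475.52

£7,475.52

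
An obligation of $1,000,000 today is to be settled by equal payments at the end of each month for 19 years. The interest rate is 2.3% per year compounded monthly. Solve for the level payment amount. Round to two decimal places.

Level ordinary annuity; solve PV = PMT × [(1 − (1+r)^−n)/r] for PMT.
Periodic rate r = 0.023/12 per month; n is counted in months.
With n = 228: PMT = 1,000,000 / ([(1 − (1+r)^−n)/r]) = $5,418.01

$5,418.01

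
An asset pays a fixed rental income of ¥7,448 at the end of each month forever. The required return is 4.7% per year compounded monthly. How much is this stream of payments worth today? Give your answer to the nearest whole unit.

¥1,901,617

Periodic rate r = 0.047/12 per month.
Level perpetuity: PV = PMT / r = 7,448 / (0.047/12) = ¥1,901,617.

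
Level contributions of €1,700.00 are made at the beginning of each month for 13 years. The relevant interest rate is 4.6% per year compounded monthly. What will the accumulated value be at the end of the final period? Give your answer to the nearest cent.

€363,443.72

This is an annuity due: 156 deposits of €1,700.00 at the beginning of each month.
Periodic rate r = 0.046/12 per month; n is counted in months.
FV = PMT × [((1+r)^n − 1)/r] × (1+r) = 1,700 × [(1+r)^156 − 1] / r × (1+r) = €363,443.72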